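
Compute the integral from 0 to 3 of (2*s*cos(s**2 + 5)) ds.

Let u = s**2 + 5, so du = 2*s ds. When s = 0, u = 5; when s = 3, u = 14.
The integral becomes ∫ cos(u) du from 5 to 14, with antiderivative sin(u).
Back in s: F(s) = sin(s**2 + 5).
Then F(3) - F(0) = (sin(14)) - (sin(5)) = -sin(5) + sin(14).

-sin(5) + sin(14)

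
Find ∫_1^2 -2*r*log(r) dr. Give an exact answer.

Integrate by parts once (u = ln r, dv = -2*r dr).
An antiderivative is F(r) = -r**2*(2*log(r) - 1)/2.
Then F(2) - F(1) = (2 - log(16)) - (1/2) = 3/2 - log(16).

3/2 - log(16)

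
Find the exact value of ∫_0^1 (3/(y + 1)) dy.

log(8)

An antiderivative is F(y) = 3*log(y + 1).
Then F(1) - F(0) = (log(8)) - (0) = log(8).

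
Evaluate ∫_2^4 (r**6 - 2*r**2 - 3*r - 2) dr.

By the power rule, an antiderivative is F(r) = r**7/7 - 2*r**3/3 - 3*r**2/2 - 2*r.
Then F(4) - F(2) = (47584/21) - (62/21) = 47522/21.

47522/21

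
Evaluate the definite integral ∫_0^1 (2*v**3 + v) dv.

1

By the power rule, an antiderivative is F(v) = v**4/2 + v**2/2.
Then F(1) - F(0) = (1) - (0) = 1.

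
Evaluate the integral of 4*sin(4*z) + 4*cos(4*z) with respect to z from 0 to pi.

0

An antiderivative is F(z) = sin(4*z) - cos(4*z).
Then F(pi) - F(0) = (-1) - (-1) = 0.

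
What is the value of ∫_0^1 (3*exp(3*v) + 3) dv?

2 + exp(3)

An antiderivative is F(v) = exp(3*v) + 3*v.
Then F(1) - F(0) = (3 + exp(3)) - (1) = 2 + exp(3).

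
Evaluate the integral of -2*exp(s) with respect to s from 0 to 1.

An antiderivative is F(s) = -2*exp(s).
Then F(1) - F(0) = (-2*E) - (-2) = 2 - 2*E.

2 - 2*E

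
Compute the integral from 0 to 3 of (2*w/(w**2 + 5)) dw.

log(14/5)

Let u = w**2 + 5, so du = 2*w dw. When w = 0, u = 5; when w = 3, u = 14.
The integral becomes ∫ 1/u du from 5 to 14, with antiderivative log(u).
Back in w: F(w) = log(w**2 + 5).
Then F(3) - F(0) = (log(14)) - (log(5)) = log(14/5).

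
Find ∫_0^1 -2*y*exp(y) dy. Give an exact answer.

Integrate by parts once (u = y, dv = -2*exp(y) dy).
An antiderivative is F(y) = (-2*y + 2)*exp(y).
Then F(1) - F(0) = (0) - (2) = -2.

-2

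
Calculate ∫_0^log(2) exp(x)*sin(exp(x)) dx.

Let u = exp(x), so du = exp(x) dx. When x = 0, u = 1; when x = log(2), u = 2.
The integral becomes ∫ sin(u) du from 1 to 2, with antiderivative -cos(u).
Back in x: F(x) = -cos(exp(x)).
Then F(log(2)) - F(0) = (-cos(2)) - (-cos(1)) = -cos(2) + cos(1).

-cos(2) + cos(1)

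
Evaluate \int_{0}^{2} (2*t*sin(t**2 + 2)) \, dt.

-cos(6) + cos(2)

Let u = t**2 + 2, so du = 2*t dt. When t = 0, u = 2; when t = 2, u = 6.
The integral becomes ∫ sin(u) du from 2 to 6, with antiderivative -cos(u).
Back in t: F(t) = -cos(t**2 + 2).
Then F(2) - F(0) = (-cos(6)) - (-cos(2)) = -cos(6) + cos(2).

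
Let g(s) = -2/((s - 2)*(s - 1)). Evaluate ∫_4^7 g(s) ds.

Factor the denominator: s**2 - 3*s + 2 = (s - 1)(s - 2).
Partial fractions: -2/((s - 2)*(s - 1)) = 2/(s - 1) - 2/(s - 2).
An antiderivative is F(s) = -2*log(s - 2) + 2*log(s - 1).
Then F(7) - F(4) = (log(36/25)) - (log(9/4)) = log(16/25).

log(16/25)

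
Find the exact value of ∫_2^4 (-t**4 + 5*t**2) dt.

-1576/15

By the power rule, an antiderivative is F(t) = -t**5/5 + 5*t**3/3.
Then F(4) - F(2) = (-1472/15) - (104/15) = -1576/15.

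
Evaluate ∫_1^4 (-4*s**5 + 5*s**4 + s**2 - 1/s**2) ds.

By the power rule, an antiderivative is F(s) = -2*s**6/3 + s**5 + s**3/3 + 1/s.
Then F(4) - F(1) = (-20221/12) - (5/3) = -6747/4.

-6747/4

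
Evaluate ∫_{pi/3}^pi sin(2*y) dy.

An antiderivative is F(y) = -cos(2*y)/2.
Then F(pi) - F(pi/3) = (-1/2) - (1/4) = -3/4.

-3/4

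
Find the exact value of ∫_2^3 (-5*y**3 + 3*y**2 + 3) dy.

-237/4

By the power rule, an antiderivative is F(y) = -5*y**4/4 + y**3 + 3*y.
Then F(3) - F(2) = (-261/4) - (-6) = -237/4.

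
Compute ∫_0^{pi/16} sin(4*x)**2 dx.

-1/16 + pi/32

Use the identity sin^2(4*x) = (1 - cos(8*x))/2.
An antiderivative is F(x) = x/2 - sin(8*x)/16.
Then F(pi/16) - F(0) = (-1/16 + pi/32) - (0) = -1/16 + pi/32.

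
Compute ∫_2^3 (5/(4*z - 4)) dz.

5*log(2)/4

An antiderivative is F(z) = 5*log(4*z - 4)/4.
Then F(3) - F(2) = (15*log(2)/4) - (5*log(2)/2) = 5*log(2)/4.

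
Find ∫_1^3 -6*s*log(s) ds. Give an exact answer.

12 - 27*log(3)

Integrate by parts once (u = ln s, dv = -6*s ds).
An antiderivative is F(s) = -3*s**2*(2*log(s) - 1)/2.
Then F(3) - F(1) = (27/2 - 27*log(3)) - (3/2) = 12 - 27*log(3).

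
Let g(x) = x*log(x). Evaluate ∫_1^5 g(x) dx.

Integrate by parts once (u = ln x, dv = x dx).
An antiderivative is F(x) = x**2*(2*log(x) - 1)/4.
Then F(5) - F(1) = (-25/4 + 25*log(5)/2) - (-1/4) = -6 + 25*log(5)/2.

-6 + 25*log(5)/2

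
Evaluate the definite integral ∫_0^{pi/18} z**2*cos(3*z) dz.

Integrate by parts twice (u = z^2, dv = cos(3*z) dz).
An antiderivative is F(z) = z**2*sin(3*z)/3 + 2*z*cos(3*z)/9 - 2*sin(3*z)/27.
Then F(pi/18) - F(0) = (-1/27 + pi**2/1944 + sqrt(3)*pi/162) - (0) = -1/27 + pi**2/1944 + sqrt(3)*pi/162.

-1/27 + pi**2/1944 + sqrt(3)*pi/162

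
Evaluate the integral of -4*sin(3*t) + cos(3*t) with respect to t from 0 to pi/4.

An antiderivative is F(t) = sin(3*t)/3 + 4*cos(3*t)/3.
Then F(pi/4) - F(0) = (-sqrt(2)/2) - (4/3) = -4/3 - sqrt(2)/2.

-4/3 - sqrt(2)/2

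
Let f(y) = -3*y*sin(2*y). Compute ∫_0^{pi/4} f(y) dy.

-3/4

Integrate by parts once (u = y, dv = -3*sin(2*y) dy).
An antiderivative is F(y) = 3*y*cos(2*y)/2 - 3*sin(2*y)/4.
Then F(pi/4) - F(0) = (-3/4) - (0) = -3/4.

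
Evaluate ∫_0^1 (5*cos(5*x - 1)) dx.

Let u = 5*x - 1, so du = 5 dx. When x = 0, u = -1; when x = 1, u = 4.
The integral becomes ∫ cos(u) du from -1 to 4, with antiderivative sin(u).
Back in x: F(x) = sin(5*x - 1).
Then F(1) - F(0) = (sin(4)) - (-sin(1)) = sin(4) + sin(1).

sin(4) + sin(1)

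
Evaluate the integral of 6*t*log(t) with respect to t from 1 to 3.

Integrate by parts once (u = ln t, dv = 6*t dt).
An antiderivative is F(t) = 3*t**2*(2*log(t) - 1)/2.
Then F(3) - F(1) = (-27/2 + 27*log(3)) - (-3/2) = -12 + 27*log(3).

-12 + 27*log(3)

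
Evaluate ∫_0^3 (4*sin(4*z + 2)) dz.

Let u = 4*z + 2, so du = 4 dz. When z = 0, u = 2; when z = 3, u = 14.
The integral becomes ∫ sin(u) du from 2 to 14, with antiderivative -cos(u).
Back in z: F(z) = -cos(4*z + 2).
Then F(3) - F(0) = (-cos(14)) - (-cos(2)) = cos(2) - cos(14).

cos(2) - cos(14)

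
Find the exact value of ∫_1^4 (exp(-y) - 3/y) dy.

An antiderivative is F(y) = -3*log(y) - exp(-y).
Then F(4) - F(1) = (-6*log(2) - exp(-4)) - (-exp(-1)) = -6*log(2) - exp(-4) + exp(-1).

-6*log(2) - exp(-4) + exp(-1)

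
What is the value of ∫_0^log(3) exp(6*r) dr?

Let u = exp(r), so du = exp(r) dr. When r = 0, u = 1; when r = log(3), u = 3.
The integral becomes ∫ u**5 du from 1 to 3, with antiderivative u**6/6.
Back in r: F(r) = exp(6*r)/6.
Then F(log(3)) - F(0) = (243/2) - (1/6) = 364/3.

364/3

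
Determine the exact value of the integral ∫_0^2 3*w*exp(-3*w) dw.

Integrate by parts once (u = w, dv = 3*exp(-3*w) dw).
An antiderivative is F(w) = (-3*w - 1)*exp(-3*w)/3.
Then F(2) - F(0) = (-7*exp(-6)/3) - (-1/3) = (-7 + exp(6))*exp(-6)/3.

(-7 + exp(6))*exp(-6)/3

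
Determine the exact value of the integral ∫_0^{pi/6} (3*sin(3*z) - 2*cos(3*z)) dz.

1/3

An antiderivative is F(z) = -2*sin(3*z)/3 - cos(3*z).
Then F(pi/6) - F(0) = (-2/3) - (-1) = 1/3.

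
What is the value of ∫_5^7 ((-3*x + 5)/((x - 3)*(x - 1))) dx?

Factor the denominator: x**2 - 4*x + 3 = (x - 1)(x - 3).
Partial fractions: (-3*x + 5)/((x - 3)*(x - 1)) = -1/(x - 1) - 2/(x - 3).
An antiderivative is F(x) = -2*log(x - 3) - log(x - 1).
Then F(7) - F(5) = (-log(96)) - (-log(16)) = -log(6).

-log(6)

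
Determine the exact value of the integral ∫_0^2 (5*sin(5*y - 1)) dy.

Let u = 5*y - 1, so du = 5 dy. When y = 0, u = -1; when y = 2, u = 9.
The integral becomes ∫ sin(u) du from -1 to 9, with antiderivative -cos(u).
Back in y: F(y) = -cos(5*y - 1).
Then F(2) - F(0) = (-cos(9)) - (-cos(1)) = cos(1) - cos(9).

cos(1) - cos(9)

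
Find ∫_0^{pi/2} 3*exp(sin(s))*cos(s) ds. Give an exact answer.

-3 + 3*E

Let u = sin(s), so du = cos(s) ds. When s = 0, u = 0; when s = pi/2, u = 1.
The integral becomes 3·∫ exp(u) du from 0 to 1, with antiderivative 3*exp(u).
Back in s: F(s) = 3*exp(sin(s)).
Then F(pi/2) - F(0) = (3*E) - (3) = -3 + 3*E.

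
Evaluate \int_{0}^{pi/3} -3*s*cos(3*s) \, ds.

2/3

Integrate by parts once (u = s, dv = -3*cos(3*s) ds).
An antiderivative is F(s) = -s*sin(3*s) - cos(3*s)/3.
Then F(pi/3) - F(0) = (1/3) - (-1/3) = 2/3.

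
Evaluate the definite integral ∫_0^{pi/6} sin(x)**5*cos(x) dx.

Let u = sin(x), so du = cos(x) dx. When x = 0, u = 0; when x = pi/6, u = 1/2.
The integral becomes ∫ u**5 du from 0 to 1/2, with antiderivative u**6/6.
Back in x: F(x) = sin(x)**6/6.
Then F(pi/6) - F(0) = (1/384) - (0) = 1/384.

1/384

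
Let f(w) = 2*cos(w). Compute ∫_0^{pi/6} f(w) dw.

An antiderivative is F(w) = 2*sin(w).
Then F(pi/6) - F(0) = (1) - (0) = 1.

1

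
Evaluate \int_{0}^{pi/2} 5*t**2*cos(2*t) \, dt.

Integrate by parts twice (u = t^2, dv = 5*cos(2*t) dt).
An antiderivative is F(t) = 5*t**2*sin(2*t)/2 + 5*t*cos(2*t)/2 - 5*sin(2*t)/4.
Then F(pi/2) - F(0) = (-5*pi/4) - (0) = -5*pi/4.

-5*pi/4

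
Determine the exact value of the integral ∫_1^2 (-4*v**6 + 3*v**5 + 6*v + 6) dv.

By the power rule, an antiderivative is F(v) = -4*v**7/7 + v**6/2 + 3*v**2 + 6*v.
Then F(2) - F(1) = (-120/7) - (125/14) = -365/14.

-365/14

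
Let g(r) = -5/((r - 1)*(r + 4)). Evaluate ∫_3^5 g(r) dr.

Factor the denominator: r**2 + 3*r - 4 = (r + 4)(r - 1).
Partial fractions: -5/((r - 1)*(r + 4)) = 1/(r + 4) - 1/(r - 1).
An antiderivative is F(r) = -log(r - 1) + log(r + 4).
Then F(5) - F(3) = (log(9/4)) - (log(7/2)) = log(9/14).

log(9/14)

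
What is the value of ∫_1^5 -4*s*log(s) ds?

Integrate by parts once (u = ln s, dv = -4*s ds).
An antiderivative is F(s) = -s**2*(2*log(s) - 1).
Then F(5) - F(1) = (25 - 50*log(5)) - (1) = 24 - 50*log(5).

24 - 50*log(5)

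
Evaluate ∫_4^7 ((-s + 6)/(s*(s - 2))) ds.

Factor the denominator: s**2 - 2*s = s(s - 2).
Partial fractions: (-s + 6)/(s*(s - 2)) = -3/s + 2/(s - 2).
An antiderivative is F(s) = -3*log(s) + 2*log(s - 2).
Then F(7) - F(4) = (-3*log(7) + 2*log(5)) - (-log(16)) = -3*log(7) + 4*log(2) + 2*log(5).

-3*log(7) + 4*log(2) + 2*log(5)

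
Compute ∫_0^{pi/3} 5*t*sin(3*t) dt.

5*pi/9

Integrate by parts once (u = t, dv = 5*sin(3*t) dt).
An antiderivative is F(t) = -5*t*cos(3*t)/3 + 5*sin(3*t)/9.
Then F(pi/3) - F(0) = (5*pi/9) - (0) = 5*pi/9.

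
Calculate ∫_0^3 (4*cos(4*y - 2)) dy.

sin(10) + sin(2)

Let u = 4*y - 2, so du = 4 dy. When y = 0, u = -2; when y = 3, u = 10.
The integral becomes ∫ cos(u) du from -2 to 10, with antiderivative sin(u).
Back in y: F(y) = sin(4*y - 2).
Then F(3) - F(0) = (sin(10)) - (-sin(2)) = sin(10) + sin(2).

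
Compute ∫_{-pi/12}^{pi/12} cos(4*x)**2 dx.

Use the identity cos^2(4*x) = (1 + cos(8*x))/2.
An antiderivative is F(x) = x/2 + sin(8*x)/16.
Then F(pi/12) - F(-pi/12) = (sqrt(3)/32 + pi/24) - (-pi/24 - sqrt(3)/32) = sqrt(3)/16 + pi/12.

sqrt(3)/16 + pi/12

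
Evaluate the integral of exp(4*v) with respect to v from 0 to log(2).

15/4

Let u = exp(v), so du = exp(v) dv. When v = 0, u = 1; when v = log(2), u = 2.
The integral becomes ∫ u**3 du from 1 to 2, with antiderivative u**4/4.
Back in v: F(v) = exp(4*v)/4.
Then F(log(2)) - F(0) = (4) - (1/4) = 15/4.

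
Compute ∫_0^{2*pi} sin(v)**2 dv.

Use the identity sin^2(v) = (1 - cos(2*v))/2.
An antiderivative is F(v) = v/2 - sin(2*v)/4.
Then F(2*pi) - F(0) = (pi) - (0) = pi.

pi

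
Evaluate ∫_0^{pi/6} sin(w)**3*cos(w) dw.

Let u = sin(w), so du = cos(w) dw. When w = 0, u = 0; when w = pi/6, u = 1/2.
The integral becomes ∫ u**3 du from 0 to 1/2, with antiderivative u**4/4.
Back in w: F(w) = sin(w)**4/4.
Then F(pi/6) - F(0) = (1/64) - (0) = 1/64.

1/64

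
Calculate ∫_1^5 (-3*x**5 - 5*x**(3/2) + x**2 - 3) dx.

-23342/3 - 50*sqrt(5)

By the power rule, an antiderivative is F(x) = -x**6/2 - 2*x**(5/2) + x**3/3 - 3*x.
Then F(5) - F(1) = (-46715/6 - 50*sqrt(5)) - (-31/6) = -23342/3 - 50*sqrt(5).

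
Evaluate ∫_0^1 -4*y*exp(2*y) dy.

Integrate by parts once (u = y, dv = -4*exp(2*y) dy).
An antiderivative is F(y) = (-2*y + 1)*exp(2*y).
Then F(1) - F(0) = (-exp(2)) - (1) = -exp(2) - 1.

-exp(2) - 1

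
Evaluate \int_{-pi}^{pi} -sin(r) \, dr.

An antiderivative is F(r) = cos(r).
Then F(pi) - F(-pi) = (-1) - (-1) = 0.

0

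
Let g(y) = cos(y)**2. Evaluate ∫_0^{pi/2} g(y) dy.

pi/4

Use the identity cos^2(y) = (1 + cos(2*y))/2.
An antiderivative is F(y) = y/2 + sin(2*y)/4.
Then F(pi/2) - F(0) = (pi/4) - (0) = pi/4.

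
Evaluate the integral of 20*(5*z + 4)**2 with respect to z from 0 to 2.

Let u = 5*z + 4, so du = 5 dz. When z = 0, u = 4; when z = 2, u = 14.
The integral becomes 4·∫ u**2 du from 4 to 14, with antiderivative 4*u**3/3.
Back in z: F(z) = 4*(5*z + 4)**3/3.
Then F(2) - F(0) = (10976/3) - (256/3) = 10720/3.

10720/3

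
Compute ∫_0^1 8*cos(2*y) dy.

4*sin(2)

Let u = 2*y, so du = 2 dy. When y = 0, u = 0; when y = 1, u = 2.
The integral becomes 4·∫ cos(u) du from 0 to 2, with antiderivative 4*sin(u).
Back in y: F(y) = 4*sin(2*y).
Then F(1) - F(0) = (4*sin(2)) - (0) = 4*sin(2).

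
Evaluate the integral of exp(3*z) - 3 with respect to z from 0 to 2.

An antiderivative is F(z) = exp(3*z)/3 - 3*z.
Then F(2) - F(0) = (-6 + exp(6)/3) - (1/3) = -19/3 + exp(6)/3.

-19/3 + exp(6)/3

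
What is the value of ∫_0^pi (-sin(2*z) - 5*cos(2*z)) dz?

0

An antiderivative is F(z) = -5*sin(2*z)/2 + cos(2*z)/2.
Then F(pi) - F(0) = (1/2) - (1/2) = 0.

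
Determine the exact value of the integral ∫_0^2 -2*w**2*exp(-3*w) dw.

-4/27 + 100*exp(-6)/27

Integrate by parts twice (u = w^2, dv = -2*exp(-3*w) dw).
An antiderivative is F(w) = (18*w**2 + 12*w + 4)*exp(-3*w)/27.
Then F(2) - F(0) = (100*exp(-6)/27) - (4/27) = -4/27 + 100*exp(-6)/27.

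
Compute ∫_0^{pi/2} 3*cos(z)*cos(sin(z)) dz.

Let u = sin(z), so du = cos(z) dz. When z = 0, u = 0; when z = pi/2, u = 1.
The integral becomes 3·∫ cos(u) du from 0 to 1, with antiderivative 3*sin(u).
Back in z: F(z) = 3*sin(sin(z)).
Then F(pi/2) - F(0) = (3*sin(1)) - (0) = 3*sin(1).

3*sin(1)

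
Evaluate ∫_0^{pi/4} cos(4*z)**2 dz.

Use the identity cos^2(4*z) = (1 + cos(8*z))/2.
An antiderivative is F(z) = z/2 + sin(8*z)/16.
Then F(pi/4) - F(0) = (pi/8) - (0) = pi/8.

pi/8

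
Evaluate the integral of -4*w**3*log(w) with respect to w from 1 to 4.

255/4 - 512*log(2)

Integrate by parts once (u = ln w, dv = -4*w**3 dw).
An antiderivative is F(w) = -w**4*(4*log(w) - 1)/4.
Then F(4) - F(1) = (64 - 512*log(2)) - (1/4) = 255/4 - 512*log(2).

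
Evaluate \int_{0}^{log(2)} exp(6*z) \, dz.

Let u = exp(z), so du = exp(z) dz. When z = 0, u = 1; when z = log(2), u = 2.
The integral becomes ∫ u**5 du from 1 to 2, with antiderivative u**6/6.
Back in z: F(z) = exp(6*z)/6.
Then F(log(2)) - F(0) = (32/3) - (1/6) = 21/2.

21/2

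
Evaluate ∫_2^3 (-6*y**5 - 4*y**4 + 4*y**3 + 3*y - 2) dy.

-7633/10

By the power rule, an antiderivative is F(y) = -y**6 - 4*y**5/5 + y**4 + 3*y**2/2 - 2*y.
Then F(3) - F(2) = (-8349/10) - (-358/5) = -7633/10.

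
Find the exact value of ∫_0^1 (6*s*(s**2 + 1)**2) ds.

7

Let u = s**2 + 1, so du = 2*s ds. When s = 0, u = 1; when s = 1, u = 2.
The integral becomes 3·∫ u**2 du from 1 to 2, with antiderivative u**3.
Back in s: F(s) = (s**2 + 1)**3.
Then F(1) - F(0) = (8) - (1) = 7.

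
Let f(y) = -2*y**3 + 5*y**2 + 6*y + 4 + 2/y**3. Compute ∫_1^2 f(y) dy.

By the power rule, an antiderivative is F(y) = -y**4/2 + 5*y**3/3 + 3*y**2 + 4*y - 1/y**2.
Then F(2) - F(1) = (301/12) - (43/6) = 215/12.

215/12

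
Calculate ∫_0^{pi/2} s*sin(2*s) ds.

Integrate by parts once (u = s, dv = sin(2*s) ds).
An antiderivative is F(s) = -s*cos(2*s)/2 + sin(2*s)/4.
Then F(pi/2) - F(0) = (pi/4) - (0) = pi/4.

pi/4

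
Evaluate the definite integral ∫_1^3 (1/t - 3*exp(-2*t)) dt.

-3*exp(-2)/2 + 3*exp(-6)/2 + log(3)

An antiderivative is F(t) = log(t) + 3*exp(-2*t)/2.
Then F(3) - F(1) = (3*exp(-6)/2 + log(3)) - (3*exp(-2)/2) = -3*exp(-2)/2 + 3*exp(-6)/2 + log(3).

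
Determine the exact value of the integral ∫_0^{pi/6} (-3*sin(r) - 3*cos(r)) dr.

-9/2 + 3*sqrt(3)/2

An antiderivative is F(r) = -3*sin(r) + 3*cos(r).
Then F(pi/6) - F(0) = (-3/2 + 3*sqrt(3)/2) - (3) = -9/2 + 3*sqrt(3)/2.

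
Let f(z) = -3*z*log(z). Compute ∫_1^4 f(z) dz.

45/4 - 48*log(2)

Integrate by parts once (u = ln z, dv = -3*z dz).
An antiderivative is F(z) = -3*z**2*(2*log(z) - 1)/4.
Then F(4) - F(1) = (12 - 48*log(2)) - (3/4) = 45/4 - 48*log(2).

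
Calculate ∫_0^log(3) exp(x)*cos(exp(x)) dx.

-sin(1) + sin(3)

Let u = exp(x), so du = exp(x) dx. When x = 0, u = 1; when x = log(3), u = 3.
The integral becomes ∫ cos(u) du from 1 to 3, with antiderivative sin(u).
Back in x: F(x) = sin(exp(x)).
Then F(log(3)) - F(0) = (sin(3)) - (sin(1)) = -sin(1) + sin(3).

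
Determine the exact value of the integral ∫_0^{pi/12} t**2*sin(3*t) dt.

Integrate by parts twice (u = t^2, dv = sin(3*t) dt).
An antiderivative is F(t) = -t**2*cos(3*t)/3 + 2*t*sin(3*t)/9 + 2*cos(3*t)/27.
Then F(pi/12) - F(0) = (sqrt(2)*(-pi**2 + 8*pi + 32)/864) - (2/27) = -2/27 - sqrt(2)*pi**2/864 + sqrt(2)*pi/108 + sqrt(2)/27.

-2/27 - sqrt(2)*pi**2/864 + sqrt(2)*pi/108 + sqrt(2)/27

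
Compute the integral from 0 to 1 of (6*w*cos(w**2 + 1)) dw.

Let u = w**2 + 1, so du = 2*w dw. When w = 0, u = 1; when w = 1, u = 2.
The integral becomes 3·∫ cos(u) du from 1 to 2, with antiderivative 3*sin(u).
Back in w: F(w) = 3*sin(w**2 + 1).
Then F(1) - F(0) = (3*sin(2)) - (3*sin(1)) = -3*sin(1) + 3*sin(2).

-3*sin(1) + 3*sin(2)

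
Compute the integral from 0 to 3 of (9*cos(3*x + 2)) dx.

3*sin(11) - 3*sin(2)

Let u = 3*x + 2, so du = 3 dx. When x = 0, u = 2; when x = 3, u = 11.
The integral becomes 3·∫ cos(u) du from 2 to 11, with antiderivative 3*sin(u).
Back in x: F(x) = 3*sin(3*x + 2).
Then F(3) - F(0) = (3*sin(11)) - (3*sin(2)) = 3*sin(11) - 3*sin(2).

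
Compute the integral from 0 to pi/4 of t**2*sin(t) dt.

Integrate by parts twice (u = t^2, dv = sin(t) dt).
An antiderivative is F(t) = -t**2*cos(t) + 2*t*sin(t) + 2*cos(t).
Then F(pi/4) - F(0) = (sqrt(2)*(-pi**2 + 8*pi + 32)/32) - (2) = -2 - sqrt(2)*pi**2/32 + sqrt(2)*pi/4 + sqrt(2).

-2 - sqrt(2)*pi**2/32 + sqrt(2)*pi/4 + sqrt(2)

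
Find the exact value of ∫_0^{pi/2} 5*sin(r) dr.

An antiderivative is F(r) = -5*cos(r).
Then F(pi/2) - F(0) = (0) - (-5) = 5.

5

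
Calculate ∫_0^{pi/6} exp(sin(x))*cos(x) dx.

-1 + exp(1/2)

Let u = sin(x), so du = cos(x) dx. When x = 0, u = 0; when x = pi/6, u = 1/2.
The integral becomes ∫ exp(u) du from 0 to 1/2, with antiderivative exp(u).
Back in x: F(x) = exp(sin(x)).
Then F(pi/6) - F(0) = (exp(1/2)) - (1) = -1 + exp(1/2).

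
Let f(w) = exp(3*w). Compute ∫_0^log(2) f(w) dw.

7/3

Let u = exp(w), so du = exp(w) dw. When w = 0, u = 1; when w = log(2), u = 2.
The integral becomes ∫ u**2 du from 1 to 2, with antiderivative u**3/3.
Back in w: F(w) = exp(3*w)/3.
Then F(log(2)) - F(0) = (8/3) - (1/3) = 7/3.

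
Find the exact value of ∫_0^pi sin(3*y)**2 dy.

Use the identity sin^2(3*y) = (1 - cos(6*y))/2.
An antiderivative is F(y) = y/2 - sin(6*y)/12.
Then F(pi) - F(0) = (pi/2) - (0) = pi/2.

pi/2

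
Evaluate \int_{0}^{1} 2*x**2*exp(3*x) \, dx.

-4/27 + 10*exp(3)/27

Integrate by parts twice (u = x^2, dv = 2*exp(3*x) dx).
An antiderivative is F(x) = (18*x**2 - 12*x + 4)*exp(3*x)/27.
Then F(1) - F(0) = (10*exp(3)/27) - (4/27) = -4/27 + 10*exp(3)/27.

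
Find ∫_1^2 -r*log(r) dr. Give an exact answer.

3/4 - log(4)

Integrate by parts once (u = ln r, dv = -r dr).
An antiderivative is F(r) = -r**2*(2*log(r) - 1)/4.
Then F(2) - F(1) = (1 - log(4)) - (1/4) = 3/4 - log(4).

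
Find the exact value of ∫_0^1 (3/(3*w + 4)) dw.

log(7/4)

Let u = 3*w + 4, so du = 3 dw. When w = 0, u = 4; when w = 1, u = 7.
The integral becomes ∫ 1/u du from 4 to 7, with antiderivative log(u).
Back in w: F(w) = log(3*w + 4).
Then F(1) - F(0) = (log(7)) - (log(4)) = log(7/4).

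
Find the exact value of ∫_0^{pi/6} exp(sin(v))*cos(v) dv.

-1 + exp(1/2)

Let u = sin(v), so du = cos(v) dv. When v = 0, u = 0; when v = pi/6, u = 1/2.
The integral becomes ∫ exp(u) du from 0 to 1/2, with antiderivative exp(u).
Back in v: F(v) = exp(sin(v)).
Then F(pi/6) - F(0) = (exp(1/2)) - (1) = -1 + exp(1/2).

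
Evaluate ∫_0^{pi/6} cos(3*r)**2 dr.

pi/12

Use the identity cos^2(3*r) = (1 + cos(6*r))/2.
An antiderivative is F(r) = r/2 + sin(6*r)/12.
Then F(pi/6) - F(0) = (pi/12) - (0) = pi/12.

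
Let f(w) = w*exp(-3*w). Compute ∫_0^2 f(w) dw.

Integrate by parts once (u = w, dv = exp(-3*w) dw).
An antiderivative is F(w) = (-3*w - 1)*exp(-3*w)/9.
Then F(2) - F(0) = (-7*exp(-6)/9) - (-1/9) = (-7 + exp(6))*exp(-6)/9.

(-7 + exp(6))*exp(-6)/9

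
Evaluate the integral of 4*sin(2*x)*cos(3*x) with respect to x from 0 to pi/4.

Use the identity sin(2*x)cos(3*x) = [sin(5*x) + sin(-x)]/2.
An antiderivative is F(x) = 2*cos(x) - 2*cos(5*x)/5.
Then F(pi/4) - F(0) = (6*sqrt(2)/5) - (8/5) = -8/5 + 6*sqrt(2)/5.

-8/5 + 6*sqrt(2)/5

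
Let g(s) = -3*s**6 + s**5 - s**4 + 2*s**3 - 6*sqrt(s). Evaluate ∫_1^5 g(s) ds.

-1091528/35 - 20*sqrt(5)

By the power rule, an antiderivative is F(s) = -3*s**7/7 + s**6/6 - s**5/5 + s**4/2 - 4*s**(3/2).
Then F(5) - F(1) = (-655000/21 - 20*sqrt(5)) - (-416/105) = -1091528/35 - 20*sqrt(5).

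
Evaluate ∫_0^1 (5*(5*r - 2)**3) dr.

65/4

Let u = 5*r - 2, so du = 5 dr. When r = 0, u = -2; when r = 1, u = 3.
The integral becomes ∫ u**3 du from -2 to 3, with antiderivative u**4/4.
Back in r: F(r) = (5*r - 2)**4/4.
Then F(1) - F(0) = (81/4) - (4) = 65/4.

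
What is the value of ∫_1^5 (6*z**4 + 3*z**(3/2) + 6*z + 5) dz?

By the power rule, an antiderivative is F(z) = 6*z**(5/2)/5 + 6*z**5/5 + 3*z**2 + 5*z.
Then F(5) - F(1) = (30*sqrt(5) + 3850) - (52/5) = 30*sqrt(5) + 19198/5.

30*sqrt(5) + 19198/5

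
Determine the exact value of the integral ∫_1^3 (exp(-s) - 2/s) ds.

-2*log(3) - exp(-3) + exp(-1)

An antiderivative is F(s) = -2*log(s) - exp(-s).
Then F(3) - F(1) = (-2*log(3) - exp(-3)) - (-exp(-1)) = -2*log(3) - exp(-3) + exp(-1).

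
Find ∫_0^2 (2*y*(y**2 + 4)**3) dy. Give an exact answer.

960

Let u = y**2 + 4, so du = 2*y dy. When y = 0, u = 4; when y = 2, u = 8.
The integral becomes ∫ u**3 du from 4 to 8, with antiderivative u**4/4.
Back in y: F(y) = (y**2 + 4)**4/4.
Then F(2) - F(0) = (1024) - (64) = 960.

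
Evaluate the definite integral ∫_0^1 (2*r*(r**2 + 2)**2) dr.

19/3

Let u = r**2 + 2, so du = 2*r dr. When r = 0, u = 2; when r = 1, u = 3.
The integral becomes ∫ u**2 du from 2 to 3, with antiderivative u**3/3.
Back in r: F(r) = (r**2 + 2)**3/3.
Then F(1) - F(0) = (9) - (8/3) = 19/3.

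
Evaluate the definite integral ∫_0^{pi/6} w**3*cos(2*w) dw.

-sqrt(3)*pi/16 + sqrt(3)*pi**3/864 + pi**2/96 + 3/16

Integrate by parts 3 times (u = w^3, dv = cos(2*w) dw).
An antiderivative is F(w) = w**3*sin(2*w)/2 + 3*w**2*cos(2*w)/4 - 3*w*sin(2*w)/4 - 3*cos(2*w)/8.
Then F(pi/6) - F(0) = (-sqrt(3)*pi/16 - 3/16 + sqrt(3)*pi**3/864 + pi**2/96) - (-3/8) = -sqrt(3)*pi/16 + sqrt(3)*pi**3/864 + pi**2/96 + 3/16.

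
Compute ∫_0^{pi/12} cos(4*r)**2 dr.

sqrt(3)/32 + pi/24

Use the identity cos^2(4*r) = (1 + cos(8*r))/2.
An antiderivative is F(r) = r/2 + sin(8*r)/16.
Then F(pi/12) - F(0) = (sqrt(3)/32 + pi/24) - (0) = sqrt(3)/32 + pi/24.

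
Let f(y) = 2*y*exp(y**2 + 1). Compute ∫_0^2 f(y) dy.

Let u = y**2 + 1, so du = 2*y dy. When y = 0, u = 1; when y = 2, u = 5.
The integral becomes ∫ exp(u) du from 1 to 5, with antiderivative exp(u).
Back in y: F(y) = exp(y**2 + 1).
Then F(2) - F(0) = (exp(5)) - (exp(1)) = -exp(1) + exp(5).

-exp(1) + exp(5)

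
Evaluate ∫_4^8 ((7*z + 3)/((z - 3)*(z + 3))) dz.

Factor the denominator: z**2 - 9 = (z + 3)(z - 3).
Partial fractions: (7*z + 3)/((z - 3)*(z + 3)) = 3/(z + 3) + 4/(z - 3).
An antiderivative is F(z) = 4*log(z - 3) + 3*log(z + 3).
Then F(8) - F(4) = (4*log(5) + 3*log(11)) - (3*log(7)) = -3*log(7) + 4*log(5) + 3*log(11).

-3*log(7) + 4*log(5) + 3*log(11)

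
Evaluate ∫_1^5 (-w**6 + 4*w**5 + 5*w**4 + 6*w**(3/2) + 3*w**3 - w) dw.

60*sqrt(5) + 99156/35

By the power rule, an antiderivative is F(w) = -w**7/7 + 2*w**6/3 + 12*w**(5/2)/5 + w**5 + 3*w**4/4 - w**2/2.
Then F(5) - F(1) = (60*sqrt(5) + 238325/84) - (1753/420) = 60*sqrt(5) + 99156/35.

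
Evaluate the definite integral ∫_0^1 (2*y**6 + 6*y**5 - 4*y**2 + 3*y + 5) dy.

By the power rule, an antiderivative is F(y) = 2*y**7/7 + y**6 - 4*y**3/3 + 3*y**2/2 + 5*y.
Then F(1) - F(0) = (271/42) - (0) = 271/42.

271/42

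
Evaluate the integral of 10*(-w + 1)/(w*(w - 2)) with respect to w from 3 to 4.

Factor the denominator: w**2 - 2*w = w(w - 2).
Partial fractions: 10*(-w + 1)/(w*(w - 2)) = -5/w - 5/(w - 2).
An antiderivative is F(w) = -5*log(w) - 5*log(w - 2).
Then F(4) - F(3) = (-15*log(2)) - (-5*log(3)) = -15*log(2) + 5*log(3).

-15*log(2) + 5*log(3)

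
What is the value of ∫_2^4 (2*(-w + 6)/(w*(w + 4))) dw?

-7*log(2) + 5*log(3)

Factor the denominator: w**2 + 4*w = (w + 4)w.
Partial fractions: 2*(-w + 6)/(w*(w + 4)) = -5/(w + 4) + 3/w.
An antiderivative is F(w) = 3*log(w) - 5*log(w + 4).
Then F(4) - F(2) = (-9*log(2)) - (-5*log(3) - 2*log(2)) = -7*log(2) + 5*log(3).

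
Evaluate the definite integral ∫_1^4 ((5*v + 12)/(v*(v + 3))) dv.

Factor the denominator: v**2 + 3*v = (v + 3)v.
Partial fractions: (5*v + 12)/(v*(v + 3)) = 1/(v + 3) + 4/v.
An antiderivative is F(v) = 4*log(v) + log(v + 3).
Then F(4) - F(1) = (log(7) + 8*log(2)) - (log(4)) = log(7) + 6*log(2).

log(7) + 6*log(2)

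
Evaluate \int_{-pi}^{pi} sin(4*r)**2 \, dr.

Use the identity sin^2(4*r) = (1 - cos(8*r))/2.
An antiderivative is F(r) = r/2 - sin(8*r)/16.
Then F(pi) - F(-pi) = (pi/2) - (-pi/2) = pi.

pi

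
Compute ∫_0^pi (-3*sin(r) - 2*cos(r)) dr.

-6

An antiderivative is F(r) = -2*sin(r) + 3*cos(r).
Then F(pi) - F(0) = (-3) - (3) = -6.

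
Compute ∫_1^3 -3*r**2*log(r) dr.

26/3 - 27*log(3)

Integrate by parts once (u = ln r, dv = -3*r**2 dr).
An antiderivative is F(r) = -r**3*(3*log(r) - 1)/3.
Then F(3) - F(1) = (9 - 27*log(3)) - (1/3) = 26/3 - 27*log(3).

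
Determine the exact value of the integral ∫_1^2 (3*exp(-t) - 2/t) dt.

-2*log(2) - 3*exp(-2) + 3*exp(-1)

An antiderivative is F(t) = -2*log(t) - 3*exp(-t).
Then F(2) - F(1) = (-2*log(2) - 3*exp(-2)) - (-3*exp(-1)) = -2*log(2) - 3*exp(-2) + 3*exp(-1).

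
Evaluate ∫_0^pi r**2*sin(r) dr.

Integrate by parts twice (u = r^2, dv = sin(r) dr).
An antiderivative is F(r) = -r**2*cos(r) + 2*r*sin(r) + 2*cos(r).
Then F(pi) - F(0) = (-2 + pi**2) - (2) = -4 + pi**2.

-4 + pi**2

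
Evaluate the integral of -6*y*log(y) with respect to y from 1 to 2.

9/2 - 12*log(2)

Integrate by parts once (u = ln y, dv = -6*y dy).
An antiderivative is F(y) = -3*y**2*(2*log(y) - 1)/2.
Then F(2) - F(1) = (6 - 12*log(2)) - (3/2) = 9/2 - 12*log(2).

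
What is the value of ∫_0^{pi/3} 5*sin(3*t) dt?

An antiderivative is F(t) = -5*cos(3*t)/3.
Then F(pi/3) - F(0) = (5/3) - (-5/3) = 10/3.

10/3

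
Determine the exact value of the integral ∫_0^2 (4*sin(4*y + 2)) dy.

Let u = 4*y + 2, so du = 4 dy. When y = 0, u = 2; when y = 2, u = 10.
The integral becomes ∫ sin(u) du from 2 to 10, with antiderivative -cos(u).
Back in y: F(y) = -cos(4*y + 2).
Then F(2) - F(0) = (-cos(10)) - (-cos(2)) = cos(2) - cos(10).

cos(2) - cos(10)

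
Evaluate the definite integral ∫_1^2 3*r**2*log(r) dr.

-7/3 + 8*log(2)

Integrate by parts once (u = ln r, dv = 3*r**2 dr).
An antiderivative is F(r) = r**3*(3*log(r) - 1)/3.
Then F(2) - F(1) = (-8/3 + 8*log(2)) - (-1/3) = -7/3 + 8*log(2).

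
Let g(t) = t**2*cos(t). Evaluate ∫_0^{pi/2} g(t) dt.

-2 + pi**2/4

Integrate by parts twice (u = t^2, dv = cos(t) dt).
An antiderivative is F(t) = t**2*sin(t) + 2*t*cos(t) - 2*sin(t).
Then F(pi/2) - F(0) = (-2 + pi**2/4) - (0) = -2 + pi**2/4.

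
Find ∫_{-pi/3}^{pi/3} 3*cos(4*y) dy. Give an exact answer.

An antiderivative is F(y) = 3*sin(4*y)/4.
Then F(pi/3) - F(-pi/3) = (-3*sqrt(3)/8) - (3*sqrt(3)/8) = -3*sqrt(3)/4.

-3*sqrt(3)/4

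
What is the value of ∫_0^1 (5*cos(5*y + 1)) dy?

-sin(1) + sin(6)

Let u = 5*y + 1, so du = 5 dy. When y = 0, u = 1; when y = 1, u = 6.
The integral becomes ∫ cos(u) du from 1 to 6, with antiderivative sin(u).
Back in y: F(y) = sin(5*y + 1).
Then F(1) - F(0) = (sin(6)) - (sin(1)) = -sin(1) + sin(6).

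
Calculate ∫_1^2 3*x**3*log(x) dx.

Integrate by parts once (u = ln x, dv = 3*x**3 dx).
An antiderivative is F(x) = 3*x**4*(4*log(x) - 1)/16.
Then F(2) - F(1) = (-3 + 12*log(2)) - (-3/16) = -45/16 + 12*log(2).

-45/16 + 12*log(2)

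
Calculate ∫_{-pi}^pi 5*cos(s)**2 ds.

Use the identity cos^2(s) = (1 + cos(2*s))/2.
An antiderivative is F(s) = 5*s/2 + 5*sin(2*s)/4.
Then F(pi) - F(-pi) = (5*pi/2) - (-5*pi/2) = 5*pi.

5*pi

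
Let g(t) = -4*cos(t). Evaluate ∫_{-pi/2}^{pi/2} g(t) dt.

An antiderivative is F(t) = -4*sin(t).
Then F(pi/2) - F(-pi/2) = (-4) - (4) = -8.

-8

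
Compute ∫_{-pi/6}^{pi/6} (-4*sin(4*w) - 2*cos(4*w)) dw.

An antiderivative is F(w) = -sin(4*w)/2 + cos(4*w).
Then F(pi/6) - F(-pi/6) = (-1/2 - sqrt(3)/4) - (-1/2 + sqrt(3)/4) = -sqrt(3)/2.

-sqrt(3)/2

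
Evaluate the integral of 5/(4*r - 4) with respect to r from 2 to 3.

5*log(2)/4

An antiderivative is F(r) = 5*log(4*r - 4)/4.
Then F(3) - F(2) = (15*log(2)/4) - (5*log(2)/2) = 5*log(2)/4.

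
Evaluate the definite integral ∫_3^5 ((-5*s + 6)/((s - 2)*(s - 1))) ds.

-4*log(3) - log(2)

Factor the denominator: s**2 - 3*s + 2 = (s - 1)(s - 2).
Partial fractions: (-5*s + 6)/((s - 2)*(s - 1)) = -1/(s - 1) - 4/(s - 2).
An antiderivative is F(s) = -4*log(s - 2) - log(s - 1).
Then F(5) - F(3) = (-4*log(3) - 2*log(2)) - (-log(2)) = -4*log(3) - log(2).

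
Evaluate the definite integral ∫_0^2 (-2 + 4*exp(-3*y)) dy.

An antiderivative is F(y) = -2*y - 4*exp(-3*y)/3.
Then F(2) - F(0) = (-4 - 4*exp(-6)/3) - (-4/3) = -8/3 - 4*exp(-6)/3.

-8/3 - 4*exp(-6)/3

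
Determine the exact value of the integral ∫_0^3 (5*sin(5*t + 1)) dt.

Let u = 5*t + 1, so du = 5 dt. When t = 0, u = 1; when t = 3, u = 16.
The integral becomes ∫ sin(u) du from 1 to 16, with antiderivative -cos(u).
Back in t: F(t) = -cos(5*t + 1).
Then F(3) - F(0) = (-cos(16)) - (-cos(1)) = cos(1) - cos(16).

cos(1) - cos(16)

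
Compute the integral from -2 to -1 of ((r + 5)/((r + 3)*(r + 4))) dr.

Factor the denominator: r**2 + 7*r + 12 = (r + 4)(r + 3).
Partial fractions: (r + 5)/((r + 3)*(r + 4)) = -1/(r + 4) + 2/(r + 3).
An antiderivative is F(r) = 2*log(r + 3) - log(r + 4).
Then F(-1) - F(-2) = (log(4/3)) - (-log(2)) = log(8/3).

log(8/3)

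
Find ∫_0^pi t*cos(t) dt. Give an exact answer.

-2

Integrate by parts once (u = t, dv = cos(t) dt).
An antiderivative is F(t) = t*sin(t) + cos(t).
Then F(pi) - F(0) = (-1) - (1) = -2.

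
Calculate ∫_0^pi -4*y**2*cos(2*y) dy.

-2*pi

Integrate by parts twice (u = y^2, dv = -4*cos(2*y) dy).
An antiderivative is F(y) = -2*y**2*sin(2*y) - 2*y*cos(2*y) + sin(2*y).
Then F(pi) - F(0) = (-2*pi) - (0) = -2*pi.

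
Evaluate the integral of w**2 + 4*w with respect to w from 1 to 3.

74/3

By the power rule, an antiderivative is F(w) = w**3/3 + 2*w**2.
Then F(3) - F(1) = (27) - (7/3) = 74/3.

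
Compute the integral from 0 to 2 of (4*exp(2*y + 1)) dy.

-2*exp(1)*(1 - exp(4))

Let u = 2*y + 1, so du = 2 dy. When y = 0, u = 1; when y = 2, u = 5.
The integral becomes 2·∫ exp(u) du from 1 to 5, with antiderivative 2*exp(u).
Back in y: F(y) = 2*exp(2*y + 1).
Then F(2) - F(0) = (2*exp(5)) - (2*exp(1)) = -2*exp(1)*(1 - exp(4)).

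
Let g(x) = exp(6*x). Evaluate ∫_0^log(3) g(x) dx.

Let u = exp(x), so du = exp(x) dx. When x = 0, u = 1; when x = log(3), u = 3.
The integral becomes ∫ u**5 du from 1 to 3, with antiderivative u**6/6.
Back in x: F(x) = exp(6*x)/6.
Then F(log(3)) - F(0) = (243/2) - (1/6) = 364/3.

364/3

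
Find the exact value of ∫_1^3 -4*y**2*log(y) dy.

104/9 - 36*log(3)

Integrate by parts once (u = ln y, dv = -4*y**2 dy).
An antiderivative is F(y) = -4*y**3*(3*log(y) - 1)/9.
Then F(3) - F(1) = (12 - 36*log(3)) - (4/9) = 104/9 - 36*log(3).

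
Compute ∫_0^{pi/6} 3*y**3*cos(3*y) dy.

Integrate by parts 3 times (u = y^3, dv = 3*cos(3*y) dy).
An antiderivative is F(y) = y**3*sin(3*y) + y**2*cos(3*y) - 2*y*sin(3*y)/3 - 2*cos(3*y)/9.
Then F(pi/6) - F(0) = (pi*(-24 + pi**2)/216) - (-2/9) = -pi/9 + pi**3/216 + 2/9.

-pi/9 + pi**3/216 + 2/9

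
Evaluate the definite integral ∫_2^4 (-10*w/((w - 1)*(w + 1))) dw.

Factor the denominator: w**2 - 1 = (w + 1)(w - 1).
Partial fractions: -10*w/((w - 1)*(w + 1)) = -5/(w + 1) - 5/(w - 1).
An antiderivative is F(w) = -5*log(w - 1) - 5*log(w + 1).
Then F(4) - F(2) = (-5*log(5) - 5*log(3)) - (-5*log(3)) = -5*log(5).

-5*log(5)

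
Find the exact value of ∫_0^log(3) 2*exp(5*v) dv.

Let u = exp(v), so du = exp(v) dv. When v = 0, u = 1; when v = log(3), u = 3.
The integral becomes 2·∫ u**4 du from 1 to 3, with antiderivative 2*u**5/5.
Back in v: F(v) = 2*exp(5*v)/5.
Then F(log(3)) - F(0) = (486/5) - (2/5) = 484/5.

484/5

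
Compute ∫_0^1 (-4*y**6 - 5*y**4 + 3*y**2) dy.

-4/7

By the power rule, an antiderivative is F(y) = -4*y**7/7 - y**5 + y**3.
Then F(1) - F(0) = (-4/7) - (0) = -4/7.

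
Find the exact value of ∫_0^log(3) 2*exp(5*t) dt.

Let u = exp(t), so du = exp(t) dt. When t = 0, u = 1; when t = log(3), u = 3.
The integral becomes 2·∫ u**4 du from 1 to 3, with antiderivative 2*u**5/5.
Back in t: F(t) = 2*exp(5*t)/5.
Then F(log(3)) - F(0) = (486/5) - (2/5) = 484/5.

484/5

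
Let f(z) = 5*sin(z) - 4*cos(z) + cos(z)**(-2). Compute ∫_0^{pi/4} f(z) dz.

An antiderivative is F(z) = -4*sin(z) - 5*cos(z) + tan(z).
Then F(pi/4) - F(0) = (1 - 9*sqrt(2)/2) - (-5) = 6 - 9*sqrt(2)/2.

6 - 9*sqrt(2)/2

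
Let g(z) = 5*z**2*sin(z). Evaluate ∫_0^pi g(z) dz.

Integrate by parts twice (u = z^2, dv = 5*sin(z) dz).
An antiderivative is F(z) = -5*z**2*cos(z) + 10*z*sin(z) + 10*cos(z).
Then F(pi) - F(0) = (-10 + 5*pi**2) - (10) = -20 + 5*pi**2.

-20 + 5*pi**2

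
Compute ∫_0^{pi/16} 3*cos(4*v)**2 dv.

3/16 + 3*pi/32

Use the identity cos^2(4*v) = (1 + cos(8*v))/2.
An antiderivative is F(v) = 3*v/2 + 3*sin(8*v)/16.
Then F(pi/16) - F(0) = (3/16 + 3*pi/32) - (0) = 3/16 + 3*pi/32.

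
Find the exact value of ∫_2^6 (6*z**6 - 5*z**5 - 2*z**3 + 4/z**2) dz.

4207772/21

By the power rule, an antiderivative is F(z) = 6*z**7/7 - 5*z**6/6 - z**4/2 - 4/z.
Then F(6) - F(2) = (4208746/21) - (974/21) = 4207772/21.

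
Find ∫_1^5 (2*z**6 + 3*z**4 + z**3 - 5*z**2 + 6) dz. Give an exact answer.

By the power rule, an antiderivative is F(z) = 2*z**7/7 + 3*z**5/5 + z**4/4 - 5*z**3/3 + 6*z.
Then F(5) - F(1) = (2030645/84) - (2297/420) = 2537732/105.

2537732/105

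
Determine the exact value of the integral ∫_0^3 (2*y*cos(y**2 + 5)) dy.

Let u = y**2 + 5, so du = 2*y dy. When y = 0, u = 5; when y = 3, u = 14.
The integral becomes ∫ cos(u) du from 5 to 14, with antiderivative sin(u).
Back in y: F(y) = sin(y**2 + 5).
Then F(3) - F(0) = (sin(14)) - (sin(5)) = -sin(5) + sin(14).

-sin(5) + sin(14)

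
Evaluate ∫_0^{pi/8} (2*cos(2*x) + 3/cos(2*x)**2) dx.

An antiderivative is F(x) = sin(2*x) + 3*tan(2*x)/2.
Then F(pi/8) - F(0) = (sqrt(2)/2 + 3/2) - (0) = sqrt(2)/2 + 3/2.

sqrt(2)/2 + 3/2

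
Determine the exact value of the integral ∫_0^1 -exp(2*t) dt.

1/2 - exp(2)/2

An antiderivative is F(t) = -exp(2*t)/2.
Then F(1) - F(0) = (-exp(2)/2) - (-1/2) = 1/2 - exp(2)/2.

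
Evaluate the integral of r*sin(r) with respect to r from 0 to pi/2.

Integrate by parts once (u = r, dv = sin(r) dr).
An antiderivative is F(r) = -r*cos(r) + sin(r).
Then F(pi/2) - F(0) = (1) - (0) = 1.

1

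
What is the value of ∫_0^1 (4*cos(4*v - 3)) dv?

Let u = 4*v - 3, so du = 4 dv. When v = 0, u = -3; when v = 1, u = 1.
The integral becomes ∫ cos(u) du from -3 to 1, with antiderivative sin(u).
Back in v: F(v) = sin(4*v - 3).
Then F(1) - F(0) = (sin(1)) - (-sin(3)) = sin(3) + sin(1).

sin(3) + sin(1)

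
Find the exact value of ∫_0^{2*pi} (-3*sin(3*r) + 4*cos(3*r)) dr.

0

An antiderivative is F(r) = 4*sin(3*r)/3 + cos(3*r).
Then F(2*pi) - F(0) = (1) - (1) = 0.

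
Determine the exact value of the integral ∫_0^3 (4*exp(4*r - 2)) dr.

Let u = 4*r - 2, so du = 4 dr. When r = 0, u = -2; when r = 3, u = 10.
The integral becomes ∫ exp(u) du from -2 to 10, with antiderivative exp(u).
Back in r: F(r) = exp(4*r - 2).
Then F(3) - F(0) = (exp(10)) - (exp(-2)) = -(1 - exp(12))*exp(-2).

-(1 - exp(12))*exp(-2)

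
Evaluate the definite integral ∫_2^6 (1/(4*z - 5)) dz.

-log(3)/4 + log(19)/4

An antiderivative is F(z) = log(4*z - 5)/4.
Then F(6) - F(2) = (log(19)/4) - (log(3)/4) = -log(3)/4 + log(19)/4.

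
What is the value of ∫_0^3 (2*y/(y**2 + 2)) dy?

Let u = y**2 + 2, so du = 2*y dy. When y = 0, u = 2; when y = 3, u = 11.
The integral becomes ∫ 1/u du from 2 to 11, with antiderivative log(u).
Back in y: F(y) = log(y**2 + 2).
Then F(3) - F(0) = (log(11)) - (log(2)) = log(11/2).

log(11/2)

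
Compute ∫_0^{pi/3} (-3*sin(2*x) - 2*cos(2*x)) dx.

-9/4 - sqrt(3)/2

An antiderivative is F(x) = -sin(2*x) + 3*cos(2*x)/2.
Then F(pi/3) - F(0) = (-sqrt(3)/2 - 3/4) - (3/2) = -9/4 - sqrt(3)/2.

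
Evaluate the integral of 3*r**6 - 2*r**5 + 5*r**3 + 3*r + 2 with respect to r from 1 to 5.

By the power rule, an antiderivative is F(r) = 3*r**7/7 - r**6/3 + 5*r**4/4 + 3*r**2/2 + 2*r.
Then F(5) - F(1) = (2444615/84) - (407/84) = 203684/7.

203684/7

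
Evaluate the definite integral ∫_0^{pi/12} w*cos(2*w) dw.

-1/4 + pi/48 + sqrt(3)/8

Integrate by parts once (u = w, dv = cos(2*w) dw).
An antiderivative is F(w) = w*sin(2*w)/2 + cos(2*w)/4.
Then F(pi/12) - F(0) = (pi/48 + sqrt(3)/8) - (1/4) = -1/4 + pi/48 + sqrt(3)/8.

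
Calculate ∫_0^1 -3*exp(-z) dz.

-3 + 3*exp(-1)

An antiderivative is F(z) = 3*exp(-z).
Then F(1) - F(0) = (3*exp(-1)) - (3) = -3 + 3*exp(-1).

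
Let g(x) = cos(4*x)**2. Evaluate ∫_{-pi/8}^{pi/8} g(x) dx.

Use the identity cos^2(4*x) = (1 + cos(8*x))/2.
An antiderivative is F(x) = x/2 + sin(8*x)/16.
Then F(pi/8) - F(-pi/8) = (pi/16) - (-pi/16) = pi/8.

pi/8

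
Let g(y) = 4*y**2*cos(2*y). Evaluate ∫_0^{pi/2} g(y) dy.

Integrate by parts twice (u = y^2, dv = 4*cos(2*y) dy).
An antiderivative is F(y) = 2*y**2*sin(2*y) + 2*y*cos(2*y) - sin(2*y).
Then F(pi/2) - F(0) = (-pi) - (0) = -pi.

-pi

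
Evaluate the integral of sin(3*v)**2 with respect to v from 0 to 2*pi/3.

pi/3

Use the identity sin^2(3*v) = (1 - cos(6*v))/2.
An antiderivative is F(v) = v/2 - sin(6*v)/12.
Then F(2*pi/3) - F(0) = (pi/3) - (0) = pi/3.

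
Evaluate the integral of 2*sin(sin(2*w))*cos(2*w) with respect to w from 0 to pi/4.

Let u = sin(2*w), so du = 2*cos(2*w) dw. When w = 0, u = 0; when w = pi/4, u = 1.
The integral becomes ∫ sin(u) du from 0 to 1, with antiderivative -cos(u).
Back in w: F(w) = -cos(sin(2*w)).
Then F(pi/4) - F(0) = (-cos(1)) - (-1) = 1 - cos(1).

1 - cos(1)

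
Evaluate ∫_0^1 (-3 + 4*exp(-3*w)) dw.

-5/3 - 4*exp(-3)/3

An antiderivative is F(w) = -3*w - 4*exp(-3*w)/3.
Then F(1) - F(0) = (-3 - 4*exp(-3)/3) - (-4/3) = -5/3 - 4*exp(-3)/3.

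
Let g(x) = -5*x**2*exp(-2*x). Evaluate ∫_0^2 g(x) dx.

Integrate by parts twice (u = x^2, dv = -5*exp(-2*x) dx).
An antiderivative is F(x) = (10*x**2 + 10*x + 5)*exp(-2*x)/4.
Then F(2) - F(0) = (65*exp(-4)/4) - (5/4) = -5/4 + 65*exp(-4)/4.

-5/4 + 65*exp(-4)/4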